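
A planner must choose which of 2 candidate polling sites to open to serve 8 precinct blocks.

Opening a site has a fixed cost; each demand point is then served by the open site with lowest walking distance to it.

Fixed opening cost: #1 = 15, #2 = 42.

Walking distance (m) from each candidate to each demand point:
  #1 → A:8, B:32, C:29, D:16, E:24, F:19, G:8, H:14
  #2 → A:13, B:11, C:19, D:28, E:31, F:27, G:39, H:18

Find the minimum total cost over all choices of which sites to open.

165

Open {#1}: assign each demand point to its cheapest open site.
  A→#1 8, B→#1 32, C→#1 29, D→#1 16, E→#1 24, F→#1 19, G→#1 8, H→#1 14
  walking distance 150, fixed 15 → total 165.
Compare {#1, #2}: walking distance 119 + fixed 57 = 176.
Compare {#2}: walking distance 186 + fixed 42 = 228.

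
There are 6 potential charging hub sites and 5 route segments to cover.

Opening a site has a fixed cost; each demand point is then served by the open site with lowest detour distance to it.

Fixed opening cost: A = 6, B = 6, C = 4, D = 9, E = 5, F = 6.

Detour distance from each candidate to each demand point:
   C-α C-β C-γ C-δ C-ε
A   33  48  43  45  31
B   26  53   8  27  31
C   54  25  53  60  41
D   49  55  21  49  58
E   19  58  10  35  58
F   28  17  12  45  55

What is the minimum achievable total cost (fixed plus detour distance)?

Open {B, E, F}: assign each demand point to its cheapest open site.
  C-α→E 19, C-β→F 17, C-γ→B 8, C-δ→B 27, C-ε→B 31
  detour distance 102, fixed 17 → total 119.
Compare {B, F}: detour distance 109 + fixed 12 = 121.
Compare {B, C, E, F}: detour distance 102 + fixed 21 = 123.
Compare {B, C, E}: detour distance 110 + fixed 15 = 125.
All other subsets cost ≥ 121. Minimum total cost: 119.

119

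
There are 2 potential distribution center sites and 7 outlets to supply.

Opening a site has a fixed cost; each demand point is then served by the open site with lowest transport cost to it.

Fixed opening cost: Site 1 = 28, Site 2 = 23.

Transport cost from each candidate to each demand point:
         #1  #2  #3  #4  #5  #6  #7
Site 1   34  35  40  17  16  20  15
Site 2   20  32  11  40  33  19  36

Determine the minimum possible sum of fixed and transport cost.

181

Open {Site 1, Site 2}: assign each demand point to its cheapest open site.
  #1→Site 2 20, #2→Site 2 32, #3→Site 2 11, #4→Site 1 17, #5→Site 1 16, #6→Site 2 19, #7→Site 1 15
  transport cost 130, fixed 51 → total 181.
Compare {Site 1}: transport cost 177 + fixed 28 = 205.
Compare {Site 2}: transport cost 191 + fixed 23 = 214.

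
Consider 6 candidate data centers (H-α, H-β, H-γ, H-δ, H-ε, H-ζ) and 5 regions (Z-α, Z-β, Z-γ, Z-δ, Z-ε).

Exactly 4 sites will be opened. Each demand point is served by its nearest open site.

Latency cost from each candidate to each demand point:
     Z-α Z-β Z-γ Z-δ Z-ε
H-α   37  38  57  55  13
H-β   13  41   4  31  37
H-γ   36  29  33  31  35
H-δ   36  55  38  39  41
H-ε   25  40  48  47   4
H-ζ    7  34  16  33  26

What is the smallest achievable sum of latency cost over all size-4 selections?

Open {H-β, H-γ, H-ε, H-ζ}.
  Z-α→H-ζ 7, Z-β→H-γ 29, Z-γ→H-β 4, Z-δ→H-β 31, Z-ε→H-ε 4  ⇒ total 75.
Compare {H-α, H-β, H-ε, H-ζ}: total 80.
Compare {H-β, H-δ, H-ε, H-ζ}: total 80.
No size-4 selection does better; minimum is 75.

75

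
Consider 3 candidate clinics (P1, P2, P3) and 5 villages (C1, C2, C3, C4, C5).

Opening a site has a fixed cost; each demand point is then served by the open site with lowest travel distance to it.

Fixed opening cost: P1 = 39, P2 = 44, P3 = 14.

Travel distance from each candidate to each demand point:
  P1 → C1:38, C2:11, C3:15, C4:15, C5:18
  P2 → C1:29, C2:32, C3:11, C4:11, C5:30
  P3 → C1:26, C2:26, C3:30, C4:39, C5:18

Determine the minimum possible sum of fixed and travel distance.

Open {P1}: assign each demand point to its cheapest open site.
  C1→P1 38, C2→P1 11, C3→P1 15, C4→P1 15, C5→P1 18
  travel distance 97, fixed 39 → total 136.
Compare {P1, P3}: travel distance 85 + fixed 53 = 138.
Compare {P2, P3}: travel distance 92 + fixed 58 = 150.
Compare {P3}: travel distance 139 + fixed 14 = 153.
All other subsets cost ≥ 138. Minimum total cost: 136.

136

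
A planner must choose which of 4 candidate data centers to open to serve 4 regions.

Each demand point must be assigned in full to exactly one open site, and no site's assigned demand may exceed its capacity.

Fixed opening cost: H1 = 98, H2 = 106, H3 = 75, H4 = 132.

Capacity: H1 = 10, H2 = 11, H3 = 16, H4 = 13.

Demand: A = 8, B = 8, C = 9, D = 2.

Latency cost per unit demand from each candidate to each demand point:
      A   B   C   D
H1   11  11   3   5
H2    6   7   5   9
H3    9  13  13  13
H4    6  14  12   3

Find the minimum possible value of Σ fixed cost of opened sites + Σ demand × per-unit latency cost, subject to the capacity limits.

420

Open {H2, H3}; cheapest assignment that respects the capacities:
  H2 (cap 11, load 11): C, D — cost 9×5 + 2×9 = 63
  H3 (cap 16, load 16): A, B — cost 8×9 + 8×13 = 176
  Shipping 239, fixed 181 → total 420.
  Any other capacity-feasible assignment to {H2, H3} ships for at least 239.
Compare {H1, H2, H3}: its best feasible assignment gives total 452.
Compare {H1, H2, H4}: its best feasible assignment gives total 473.
Every other set of open sites that can feasibly serve all demand totals ≥ 452 even under its best assignment. Minimum: 420.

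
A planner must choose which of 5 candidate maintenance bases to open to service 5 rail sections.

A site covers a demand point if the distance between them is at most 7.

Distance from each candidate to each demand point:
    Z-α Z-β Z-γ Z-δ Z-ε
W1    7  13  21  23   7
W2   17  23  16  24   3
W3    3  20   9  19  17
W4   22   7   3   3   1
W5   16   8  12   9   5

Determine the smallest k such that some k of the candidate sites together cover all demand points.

2

Coverage sets (demand points within 7 of each site):
  W1: {Z-α, Z-ε}
  W2: {Z-ε}
  W3: {Z-α}
  W4: {Z-β, Z-γ, Z-δ, Z-ε}
  W5: {Z-ε}
No single site covers all 5 demand points.
But {W1, W4} covers everything, so the minimum is 2.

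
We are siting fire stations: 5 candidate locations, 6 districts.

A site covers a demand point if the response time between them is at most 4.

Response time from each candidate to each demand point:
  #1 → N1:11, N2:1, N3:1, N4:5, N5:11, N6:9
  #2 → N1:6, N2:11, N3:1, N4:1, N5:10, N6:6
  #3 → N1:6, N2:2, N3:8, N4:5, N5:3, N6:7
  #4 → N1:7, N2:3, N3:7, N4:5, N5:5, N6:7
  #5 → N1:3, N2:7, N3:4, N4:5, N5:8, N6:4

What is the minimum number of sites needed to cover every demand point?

3

Coverage sets (demand points within 4 of each site):
  #1: {N2, N3}
  #2: {N3, N4}
  #3: {N2, N5}
  #4: {N2}
  #5: {N1, N3, N6}
No 2 sites suffice: every size-2 union leaves at least one demand point uncovered.
But {#2, #3, #5} covers everything, so the minimum is 3.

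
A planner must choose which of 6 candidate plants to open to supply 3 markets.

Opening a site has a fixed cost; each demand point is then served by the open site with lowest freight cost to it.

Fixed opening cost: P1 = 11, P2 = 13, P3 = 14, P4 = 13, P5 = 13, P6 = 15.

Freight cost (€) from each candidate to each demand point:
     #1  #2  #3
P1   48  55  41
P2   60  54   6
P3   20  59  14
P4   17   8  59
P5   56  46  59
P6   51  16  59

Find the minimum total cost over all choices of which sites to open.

57

Open {P2, P4}: assign each demand point to its cheapest open site.
  #1→P4 17, #2→P4 8, #3→P2 6
  freight cost 31, fixed 26 → total 57.
Compare {P3, P4}: freight cost 39 + fixed 27 = 66.
Compare {P1, P2, P4}: freight cost 31 + fixed 37 = 68.
Compare {P2, P4, P5}: freight cost 31 + fixed 39 = 70.
All other subsets cost ≥ 66. Minimum total cost: 57.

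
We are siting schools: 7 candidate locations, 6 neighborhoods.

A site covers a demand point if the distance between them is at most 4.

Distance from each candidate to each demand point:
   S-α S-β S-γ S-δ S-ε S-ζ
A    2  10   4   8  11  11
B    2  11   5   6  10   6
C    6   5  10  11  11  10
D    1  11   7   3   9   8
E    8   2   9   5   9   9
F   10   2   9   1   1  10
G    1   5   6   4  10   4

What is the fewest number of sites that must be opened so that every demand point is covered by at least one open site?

3

Coverage sets (demand points within 4 of each site):
  A: {S-α, S-γ}
  B: {S-α}
  C: {}
  D: {S-α, S-δ}
  E: {S-β}
  F: {S-β, S-δ, S-ε}
  G: {S-α, S-δ, S-ζ}
No 2 sites suffice: every size-2 union leaves at least one demand point uncovered.
But {A, F, G} covers everything, so the minimum is 3.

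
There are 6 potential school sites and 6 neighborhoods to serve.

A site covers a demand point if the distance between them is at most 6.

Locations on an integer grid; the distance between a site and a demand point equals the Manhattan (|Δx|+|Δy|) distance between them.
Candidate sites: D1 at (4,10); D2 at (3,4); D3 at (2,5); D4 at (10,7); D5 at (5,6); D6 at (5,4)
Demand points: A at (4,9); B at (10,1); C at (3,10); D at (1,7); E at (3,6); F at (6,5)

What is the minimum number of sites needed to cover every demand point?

Coverage sets (demand points within 6 of each site):
  D1: {A, C, D, E}
  D2: {A, C, D, E, F}
  D3: {A, C, D, E, F}
  D4: {B, F}
  D5: {A, C, D, E, F}
  D6: {A, E, F}
No single site covers all 6 demand points.
But {D1, D4} covers everything, so the minimum is 2.

2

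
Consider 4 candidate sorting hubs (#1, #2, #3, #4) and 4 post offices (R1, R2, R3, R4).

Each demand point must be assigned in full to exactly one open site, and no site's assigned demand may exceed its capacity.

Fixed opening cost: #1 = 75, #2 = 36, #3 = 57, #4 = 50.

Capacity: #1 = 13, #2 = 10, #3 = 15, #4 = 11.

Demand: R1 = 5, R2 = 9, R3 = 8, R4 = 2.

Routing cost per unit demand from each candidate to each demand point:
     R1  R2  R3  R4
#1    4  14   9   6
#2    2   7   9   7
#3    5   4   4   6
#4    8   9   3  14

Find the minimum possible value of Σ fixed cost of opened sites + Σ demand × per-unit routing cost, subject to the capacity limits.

220

Open {#3, #4}; cheapest assignment that respects the capacities:
  #3 (cap 15, load 14): R1, R2 — cost 5×5 + 9×4 = 61
  #4 (cap 11, load 10): R3, R4 — cost 8×3 + 2×14 = 52
  Shipping 113, fixed 107 → total 220.
  Any other capacity-feasible assignment to {#3, #4} ships for at least 113.
Compare {#2, #3}: its best feasible assignment gives total 225.
Compare {#2, #3, #4}: its best feasible assignment gives total 225.
Every other set of open sites that can feasibly serve all demand totals ≥ 225 even under its best assignment. Minimum: 220.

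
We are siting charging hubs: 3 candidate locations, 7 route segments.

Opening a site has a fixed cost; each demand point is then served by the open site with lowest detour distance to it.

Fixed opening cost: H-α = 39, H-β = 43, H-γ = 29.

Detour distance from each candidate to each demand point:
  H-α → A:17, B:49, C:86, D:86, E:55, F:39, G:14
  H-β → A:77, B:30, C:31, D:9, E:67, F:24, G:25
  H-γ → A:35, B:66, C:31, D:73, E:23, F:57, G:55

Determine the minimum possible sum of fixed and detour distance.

Open {H-β, H-γ}: assign each demand point to its cheapest open site.
  A→H-γ 35, B→H-β 30, C→H-β 31, D→H-β 9, E→H-γ 23, F→H-β 24, G→H-β 25
  detour distance 177, fixed 72 → total 249.
Compare {H-α, H-β, H-γ}: detour distance 148 + fixed 111 = 259.
Compare {H-α, H-β}: detour distance 180 + fixed 82 = 262.
Compare {H-β}: detour distance 263 + fixed 43 = 306.
All other subsets cost ≥ 259. Minimum total cost: 249.

249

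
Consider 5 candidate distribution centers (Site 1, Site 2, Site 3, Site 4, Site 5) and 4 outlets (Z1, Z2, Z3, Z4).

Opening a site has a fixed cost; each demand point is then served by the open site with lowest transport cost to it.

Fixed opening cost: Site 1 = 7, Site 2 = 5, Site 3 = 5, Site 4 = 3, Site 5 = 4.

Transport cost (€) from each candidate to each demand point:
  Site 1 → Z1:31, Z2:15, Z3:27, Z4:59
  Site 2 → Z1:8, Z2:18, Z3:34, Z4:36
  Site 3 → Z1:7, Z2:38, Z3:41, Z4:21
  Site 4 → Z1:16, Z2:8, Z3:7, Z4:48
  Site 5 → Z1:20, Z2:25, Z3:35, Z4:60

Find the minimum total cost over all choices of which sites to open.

51

Open {Site 3, Site 4}: assign each demand point to its cheapest open site.
  Z1→Site 3 7, Z2→Site 4 8, Z3→Site 4 7, Z4→Site 3 21
  transport cost 43, fixed 8 → total 51.
Compare {Site 3, Site 4, Site 5}: transport cost 43 + fixed 12 = 55.
Compare {Site 2, Site 3, Site 4}: transport cost 43 + fixed 13 = 56.
Compare {Site 1, Site 3, Site 4}: transport cost 43 + fixed 15 = 58.
All other subsets cost ≥ 55. Minimum total cost: 51.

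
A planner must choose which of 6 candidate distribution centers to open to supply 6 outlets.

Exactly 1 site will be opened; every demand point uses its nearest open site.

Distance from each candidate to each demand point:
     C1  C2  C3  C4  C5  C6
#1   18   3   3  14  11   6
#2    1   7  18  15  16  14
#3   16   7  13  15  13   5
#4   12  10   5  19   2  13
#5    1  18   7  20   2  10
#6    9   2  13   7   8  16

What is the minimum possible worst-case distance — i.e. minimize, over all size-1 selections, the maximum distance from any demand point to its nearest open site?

16

Open {#3}.
  Farthest demand point is C1 at distance 16 (to #3); all others are ≤ 16.
With {#6} the worst case is 16.
With {#1} the worst case is 18.
No size-1 selection achieves below 16.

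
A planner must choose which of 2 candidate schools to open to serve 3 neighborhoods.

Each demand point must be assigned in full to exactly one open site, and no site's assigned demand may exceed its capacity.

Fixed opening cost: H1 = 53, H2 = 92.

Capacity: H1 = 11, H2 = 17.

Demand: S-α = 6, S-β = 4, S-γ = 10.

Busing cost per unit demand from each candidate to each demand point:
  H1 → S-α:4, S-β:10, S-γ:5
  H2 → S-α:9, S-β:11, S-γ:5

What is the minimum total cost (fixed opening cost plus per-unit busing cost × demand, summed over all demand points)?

259

Open {H1, H2}; cheapest assignment that respects the capacities:
  H1 (cap 11, load 10): S-α, S-β — cost 6×4 + 4×10 = 64
  H2 (cap 17, load 10): S-γ — cost 10×5 = 50
  Shipping 114, fixed 145 → total 259.
  Any other capacity-feasible assignment to {H1, H2} ships for at least 114.
Total demand is 20 and no other set of sites has combined capacity ≥ 20, so {H1, H2} is the only feasible choice of open sites. Minimum: 259.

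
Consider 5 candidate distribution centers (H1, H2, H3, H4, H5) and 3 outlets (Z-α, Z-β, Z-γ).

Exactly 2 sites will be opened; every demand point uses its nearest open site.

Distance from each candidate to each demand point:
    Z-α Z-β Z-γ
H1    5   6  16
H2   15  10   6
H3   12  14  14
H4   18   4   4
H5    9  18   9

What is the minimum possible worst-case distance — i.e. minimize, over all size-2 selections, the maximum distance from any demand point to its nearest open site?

Open {H1, H4}.
  Farthest demand point is Z-α at distance 5 (to H1); all others are ≤ 5.
With {H1, H2} the worst case is 6.
With {H1, H5} the worst case is 9.
No size-2 selection achieves below 5.

5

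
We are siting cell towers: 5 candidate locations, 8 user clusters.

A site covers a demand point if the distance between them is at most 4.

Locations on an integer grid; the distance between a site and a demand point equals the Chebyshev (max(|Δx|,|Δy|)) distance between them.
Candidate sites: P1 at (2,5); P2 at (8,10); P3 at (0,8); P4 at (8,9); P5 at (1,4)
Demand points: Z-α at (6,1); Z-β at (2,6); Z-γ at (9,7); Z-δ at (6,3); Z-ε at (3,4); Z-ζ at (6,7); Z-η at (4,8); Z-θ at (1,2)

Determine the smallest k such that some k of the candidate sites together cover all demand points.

Coverage sets (demand points within 4 of each site):
  P1: {Z-α, Z-β, Z-δ, Z-ε, Z-ζ, Z-η, Z-θ}
  P2: {Z-γ, Z-ζ, Z-η}
  P3: {Z-β, Z-ε, Z-η}
  P4: {Z-γ, Z-ζ, Z-η}
  P5: {Z-β, Z-ε, Z-η, Z-θ}
No single site covers all 8 demand points.
But {P1, P2} covers everything, so the minimum is 2.

2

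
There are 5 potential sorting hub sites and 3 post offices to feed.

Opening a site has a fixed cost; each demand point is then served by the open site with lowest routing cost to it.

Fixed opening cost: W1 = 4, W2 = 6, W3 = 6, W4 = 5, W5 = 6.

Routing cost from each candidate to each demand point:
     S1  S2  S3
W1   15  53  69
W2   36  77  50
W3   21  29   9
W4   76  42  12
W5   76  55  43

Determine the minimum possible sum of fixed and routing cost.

Open {W1, W3}: assign each demand point to its cheapest open site.
  S1→W1 15, S2→W3 29, S3→W3 9
  routing cost 53, fixed 10 → total 63.
Compare {W3}: routing cost 59 + fixed 6 = 65.
Compare {W1, W3, W4}: routing cost 53 + fixed 15 = 68.
Compare {W1, W2, W3}: routing cost 53 + fixed 16 = 69.
All other subsets cost ≥ 65. Minimum total cost: 63.

63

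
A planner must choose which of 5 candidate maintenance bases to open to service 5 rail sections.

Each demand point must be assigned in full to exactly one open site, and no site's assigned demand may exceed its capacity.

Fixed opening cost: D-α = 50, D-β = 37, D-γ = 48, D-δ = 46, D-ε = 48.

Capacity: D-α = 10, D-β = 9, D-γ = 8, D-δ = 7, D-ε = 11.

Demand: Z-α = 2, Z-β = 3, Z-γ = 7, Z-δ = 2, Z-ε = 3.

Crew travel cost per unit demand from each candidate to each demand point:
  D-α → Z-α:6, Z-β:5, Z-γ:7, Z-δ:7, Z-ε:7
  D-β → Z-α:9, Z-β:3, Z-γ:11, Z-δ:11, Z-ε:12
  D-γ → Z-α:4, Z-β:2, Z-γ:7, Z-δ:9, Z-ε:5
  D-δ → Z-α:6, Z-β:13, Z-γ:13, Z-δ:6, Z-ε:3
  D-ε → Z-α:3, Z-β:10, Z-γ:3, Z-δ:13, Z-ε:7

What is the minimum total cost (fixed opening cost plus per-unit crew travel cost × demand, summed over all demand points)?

162

Open {D-γ, D-ε}; cheapest assignment that respects the capacities:
  D-γ (cap 8, load 8): Z-β, Z-δ, Z-ε — cost 3×2 + 2×9 + 3×5 = 39
  D-ε (cap 11, load 9): Z-α, Z-γ — cost 2×3 + 7×3 = 27
  Shipping 66, fixed 96 → total 162.
  Any other capacity-feasible assignment to {D-γ, D-ε} ships for at least 66.
Compare {D-α, D-ε}: its best feasible assignment gives total 175.
Compare {D-β, D-ε}: its best feasible assignment gives total 176.
Every other set of open sites that can feasibly serve all demand totals ≥ 175 even under its best assignment. Minimum: 162.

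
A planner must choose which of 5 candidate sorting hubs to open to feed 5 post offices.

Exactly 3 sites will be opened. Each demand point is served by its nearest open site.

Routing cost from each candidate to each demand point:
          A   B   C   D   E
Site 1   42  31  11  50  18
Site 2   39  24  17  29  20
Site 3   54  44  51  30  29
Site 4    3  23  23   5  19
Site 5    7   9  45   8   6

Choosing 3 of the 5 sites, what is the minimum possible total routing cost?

Open {Site 1, Site 4, Site 5}.
  A→Site 4 3, B→Site 5 9, C→Site 1 11, D→Site 4 5, E→Site 5 6  ⇒ total 34.
Compare {Site 2, Site 4, Site 5}: total 40.
Compare {Site 1, Site 2, Site 5}: total 41.
No size-3 selection does better; minimum is 34.

34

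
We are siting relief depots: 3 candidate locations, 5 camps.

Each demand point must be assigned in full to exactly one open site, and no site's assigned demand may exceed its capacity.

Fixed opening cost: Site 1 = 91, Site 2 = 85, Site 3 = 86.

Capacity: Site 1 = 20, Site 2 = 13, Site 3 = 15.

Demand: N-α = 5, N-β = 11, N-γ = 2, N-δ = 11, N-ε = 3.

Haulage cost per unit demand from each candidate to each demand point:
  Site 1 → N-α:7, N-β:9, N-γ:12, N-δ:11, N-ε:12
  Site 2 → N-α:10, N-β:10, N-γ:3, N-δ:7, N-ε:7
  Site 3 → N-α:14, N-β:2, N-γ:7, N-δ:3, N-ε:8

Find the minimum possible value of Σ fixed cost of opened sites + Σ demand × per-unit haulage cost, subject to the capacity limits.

392

Open {Site 1, Site 3}; cheapest assignment that respects the capacities:
  Site 1 (cap 20, load 18): N-α, N-β, N-γ — cost 5×7 + 11×9 + 2×12 = 158
  Site 3 (cap 15, load 14): N-δ, N-ε — cost 11×3 + 3×8 = 57
  Shipping 215, fixed 177 → total 392.
  Any other capacity-feasible assignment to {Site 1, Site 3} ships for at least 215.
Compare {Site 1, Site 2, Site 3}: its best feasible assignment gives total 426.
Compare {Site 1, Site 2}: its best feasible assignment gives total 429.
Every other set of open sites that can feasibly serve all demand totals ≥ 426 even under its best assignment. Minimum: 392.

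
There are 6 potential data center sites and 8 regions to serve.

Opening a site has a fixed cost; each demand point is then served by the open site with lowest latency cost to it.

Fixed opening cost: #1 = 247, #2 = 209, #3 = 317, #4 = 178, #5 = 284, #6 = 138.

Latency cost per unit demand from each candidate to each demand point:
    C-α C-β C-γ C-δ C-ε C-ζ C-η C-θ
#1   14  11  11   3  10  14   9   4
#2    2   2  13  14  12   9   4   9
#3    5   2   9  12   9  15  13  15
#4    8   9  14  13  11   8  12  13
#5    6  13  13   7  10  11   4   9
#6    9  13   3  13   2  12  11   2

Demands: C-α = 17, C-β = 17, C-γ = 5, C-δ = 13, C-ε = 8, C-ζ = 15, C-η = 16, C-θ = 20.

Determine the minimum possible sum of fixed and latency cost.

854

Open {#2, #6}: assign each demand point to its cheapest open site.
  C-α→#2 17×2=34, C-β→#2 17×2=34, C-γ→#6 5×3=15, C-δ→#6 13×13=169, C-ε→#6 8×2=16, C-ζ→#2 15×9=135, C-η→#2 16×4=64, C-θ→#6 20×2=40
  latency cost 507, fixed 347 → total 854.
Compare {#1, #2, #6}: latency cost 377 + fixed 594 = 971.
Compare {#1, #2}: latency cost 521 + fixed 456 = 977.
Compare {#2}: latency cost 790 + fixed 209 = 999.
All other subsets cost ≥ 971. Minimum total cost: 854.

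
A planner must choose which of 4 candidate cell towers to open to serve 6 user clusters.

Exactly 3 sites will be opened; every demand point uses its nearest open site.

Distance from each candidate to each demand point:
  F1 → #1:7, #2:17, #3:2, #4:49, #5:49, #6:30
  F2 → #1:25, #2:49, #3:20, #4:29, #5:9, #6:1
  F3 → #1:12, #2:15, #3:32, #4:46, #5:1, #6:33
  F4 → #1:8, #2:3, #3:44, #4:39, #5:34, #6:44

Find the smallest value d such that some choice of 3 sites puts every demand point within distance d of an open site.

29

Open {F1, F2, F3}.
  Farthest demand point is #4 at distance 29 (to F2); all others are ≤ 29.
With {F1, F2, F4} the worst case is 29.
With {F2, F3, F4} the worst case is 29.
No size-3 selection achieves below 29.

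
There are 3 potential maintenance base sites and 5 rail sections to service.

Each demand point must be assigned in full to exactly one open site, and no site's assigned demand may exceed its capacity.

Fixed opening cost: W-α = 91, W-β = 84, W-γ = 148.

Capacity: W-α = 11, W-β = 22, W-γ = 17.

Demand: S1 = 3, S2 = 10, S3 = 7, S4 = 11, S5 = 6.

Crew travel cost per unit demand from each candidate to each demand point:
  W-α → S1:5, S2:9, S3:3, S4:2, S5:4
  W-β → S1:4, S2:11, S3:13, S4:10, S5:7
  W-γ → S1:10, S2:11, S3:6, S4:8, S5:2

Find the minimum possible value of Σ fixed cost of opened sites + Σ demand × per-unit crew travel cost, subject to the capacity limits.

Open {W-α, W-β, W-γ}; cheapest assignment that respects the capacities:
  W-α (cap 11, load 11): S4 — cost 11×2 = 22
  W-β (cap 22, load 13): S1, S2 — cost 3×4 + 10×11 = 122
  W-γ (cap 17, load 13): S3, S5 — cost 7×6 + 6×2 = 54
  Shipping 198, fixed 323 → total 521.
  Any other capacity-feasible assignment to {W-α, W-β, W-γ} ships for at least 198.
Compare {W-β, W-γ}: its best feasible assignment gives total 536.
Every other set of open sites that can feasibly serve all demand totals ≥ 536 even under its best assignment. Minimum: 521.

521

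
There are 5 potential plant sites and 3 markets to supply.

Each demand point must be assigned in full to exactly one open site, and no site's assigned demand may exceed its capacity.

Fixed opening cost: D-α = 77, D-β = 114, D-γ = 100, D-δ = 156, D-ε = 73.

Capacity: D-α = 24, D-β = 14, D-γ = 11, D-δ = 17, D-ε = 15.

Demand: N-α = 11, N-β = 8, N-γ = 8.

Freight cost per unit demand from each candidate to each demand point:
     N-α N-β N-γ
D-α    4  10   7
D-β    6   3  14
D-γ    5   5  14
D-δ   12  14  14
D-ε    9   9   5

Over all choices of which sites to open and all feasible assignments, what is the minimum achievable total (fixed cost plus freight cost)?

314

Open {D-α, D-ε}; cheapest assignment that respects the capacities:
  D-α (cap 24, load 19): N-α, N-β — cost 11×4 + 8×10 = 124
  D-ε (cap 15, load 8): N-γ — cost 8×5 = 40
  Shipping 164, fixed 150 → total 314.
  Any other capacity-feasible assignment to {D-α, D-ε} ships for at least 164.
Compare {D-α, D-β}: its best feasible assignment gives total 315.
Compare {D-α, D-γ}: its best feasible assignment gives total 317.
Every other set of open sites that can feasibly serve all demand totals ≥ 315 even under its best assignment. Minimum: 314.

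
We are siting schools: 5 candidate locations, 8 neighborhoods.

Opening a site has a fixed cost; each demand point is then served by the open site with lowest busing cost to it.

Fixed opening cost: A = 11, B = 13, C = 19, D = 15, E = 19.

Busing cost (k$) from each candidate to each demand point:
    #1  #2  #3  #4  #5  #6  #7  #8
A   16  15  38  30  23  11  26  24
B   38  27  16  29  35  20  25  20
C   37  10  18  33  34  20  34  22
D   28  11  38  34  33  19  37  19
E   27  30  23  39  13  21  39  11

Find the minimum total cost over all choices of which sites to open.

Open {A, E}: assign each demand point to its cheapest open site.
  #1→A 16, #2→A 15, #3→E 23, #4→A 30, #5→E 13, #6→A 11, #7→A 26, #8→E 11
  busing cost 145, fixed 30 → total 175.
Compare {A, B}: busing cost 155 + fixed 24 = 179.
Compare {A, B, E}: busing cost 136 + fixed 43 = 179.
Compare {A, C, E}: busing cost 135 + fixed 49 = 184.
All other subsets cost ≥ 179. Minimum total cost: 175.

175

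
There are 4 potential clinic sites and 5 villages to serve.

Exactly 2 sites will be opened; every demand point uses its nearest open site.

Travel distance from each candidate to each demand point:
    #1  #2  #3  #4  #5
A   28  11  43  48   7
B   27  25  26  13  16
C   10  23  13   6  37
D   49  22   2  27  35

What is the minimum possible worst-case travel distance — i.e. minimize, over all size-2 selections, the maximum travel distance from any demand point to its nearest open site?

13

Open {A, C}.
  Farthest demand point is #3 at travel distance 13 (to C); all others are ≤ 13.
With {B, C} the worst case is 23.
With {A, B} the worst case is 27.
No size-2 selection achieves below 13.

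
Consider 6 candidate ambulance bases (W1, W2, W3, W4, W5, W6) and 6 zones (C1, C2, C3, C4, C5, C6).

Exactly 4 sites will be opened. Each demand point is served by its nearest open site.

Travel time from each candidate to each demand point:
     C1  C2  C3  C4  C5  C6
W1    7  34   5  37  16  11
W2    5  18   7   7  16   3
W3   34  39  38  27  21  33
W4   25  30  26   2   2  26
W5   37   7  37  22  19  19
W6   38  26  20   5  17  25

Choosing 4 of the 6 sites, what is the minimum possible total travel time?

Open {W1, W2, W4, W5}.
  C1→W2 5, C2→W5 7, C3→W1 5, C4→W4 2, C5→W4 2, C6→W2 3  ⇒ total 24.
Compare {W2, W3, W4, W5}: total 26.
Compare {W2, W4, W5, W6}: total 26.
No size-4 selection does better; minimum is 24.

24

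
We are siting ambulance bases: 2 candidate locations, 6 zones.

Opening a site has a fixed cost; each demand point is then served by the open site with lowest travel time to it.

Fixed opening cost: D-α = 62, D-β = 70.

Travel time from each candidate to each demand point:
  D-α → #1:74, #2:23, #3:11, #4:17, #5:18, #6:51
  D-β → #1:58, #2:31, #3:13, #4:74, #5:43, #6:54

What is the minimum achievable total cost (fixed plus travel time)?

Open {D-α}: assign each demand point to its cheapest open site.
  #1→D-α 74, #2→D-α 23, #3→D-α 11, #4→D-α 17, #5→D-α 18, #6→D-α 51
  travel time 194, fixed 62 → total 256.
Compare {D-α, D-β}: travel time 178 + fixed 132 = 310.
Compare {D-β}: travel time 273 + fixed 70 = 343.

256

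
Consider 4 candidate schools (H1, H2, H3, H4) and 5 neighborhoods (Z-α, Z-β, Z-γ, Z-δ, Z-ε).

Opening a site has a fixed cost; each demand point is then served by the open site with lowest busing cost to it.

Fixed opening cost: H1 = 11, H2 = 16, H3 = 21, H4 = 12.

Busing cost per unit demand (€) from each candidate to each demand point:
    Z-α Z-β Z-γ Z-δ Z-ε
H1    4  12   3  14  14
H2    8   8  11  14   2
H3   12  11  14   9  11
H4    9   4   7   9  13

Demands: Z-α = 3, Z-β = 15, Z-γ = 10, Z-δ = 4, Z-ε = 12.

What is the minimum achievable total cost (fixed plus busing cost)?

201

Open {H1, H2, H4}: assign each demand point to its cheapest open site.
  Z-α→H1 3×4=12, Z-β→H4 15×4=60, Z-γ→H1 10×3=30, Z-δ→H4 4×9=36, Z-ε→H2 12×2=24
  busing cost 162, fixed 39 → total 201.
Compare {H1, H2, H3, H4}: busing cost 162 + fixed 60 = 222.
Compare {H2, H4}: busing cost 214 + fixed 28 = 242.
Compare {H2, H3, H4}: busing cost 214 + fixed 49 = 263.
All other subsets cost ≥ 222. Minimum total cost: 201.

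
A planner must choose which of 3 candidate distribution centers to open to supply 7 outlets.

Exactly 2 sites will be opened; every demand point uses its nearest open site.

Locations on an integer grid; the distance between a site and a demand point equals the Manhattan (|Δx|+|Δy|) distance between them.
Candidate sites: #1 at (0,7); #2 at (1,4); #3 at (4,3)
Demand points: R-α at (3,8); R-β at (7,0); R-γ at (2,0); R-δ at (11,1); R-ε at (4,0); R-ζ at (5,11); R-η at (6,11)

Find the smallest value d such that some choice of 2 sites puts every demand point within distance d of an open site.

Open {#1, #3}.
  Farthest demand point is R-η at distance 10 (to #1); all others are ≤ 10.
With {#2, #3} the worst case is 10.
With {#1, #2} the worst case is 13.
No size-2 selection achieves below 10.

10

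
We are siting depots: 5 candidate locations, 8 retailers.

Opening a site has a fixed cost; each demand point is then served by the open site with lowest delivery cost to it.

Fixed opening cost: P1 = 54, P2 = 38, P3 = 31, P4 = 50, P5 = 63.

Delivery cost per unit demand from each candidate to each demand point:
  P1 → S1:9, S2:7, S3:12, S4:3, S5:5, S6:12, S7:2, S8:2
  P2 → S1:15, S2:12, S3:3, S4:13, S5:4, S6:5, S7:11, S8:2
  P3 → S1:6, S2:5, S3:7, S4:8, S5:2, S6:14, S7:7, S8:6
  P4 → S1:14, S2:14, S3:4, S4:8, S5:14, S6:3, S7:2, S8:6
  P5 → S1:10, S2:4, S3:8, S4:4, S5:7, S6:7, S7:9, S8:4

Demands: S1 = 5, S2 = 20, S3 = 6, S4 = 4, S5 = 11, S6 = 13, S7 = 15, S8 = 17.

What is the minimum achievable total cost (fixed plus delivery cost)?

Open {P2, P3, P4}: assign each demand point to its cheapest open site.
  S1→P3 5×6=30, S2→P3 20×5=100, S3→P2 6×3=18, S4→P3 4×8=32, S5→P3 11×2=22, S6→P4 13×3=39, S7→P4 15×2=30, S8→P2 17×2=34
  delivery cost 305, fixed 119 → total 424.
Compare {P1, P3, P4}: delivery cost 291 + fixed 135 = 426.
Compare {P1, P2, P3}: delivery cost 311 + fixed 123 = 434.
Compare {P2, P3, P4, P5}: delivery cost 269 + fixed 182 = 451.
All other subsets cost ≥ 426. Minimum total cost: 424.

424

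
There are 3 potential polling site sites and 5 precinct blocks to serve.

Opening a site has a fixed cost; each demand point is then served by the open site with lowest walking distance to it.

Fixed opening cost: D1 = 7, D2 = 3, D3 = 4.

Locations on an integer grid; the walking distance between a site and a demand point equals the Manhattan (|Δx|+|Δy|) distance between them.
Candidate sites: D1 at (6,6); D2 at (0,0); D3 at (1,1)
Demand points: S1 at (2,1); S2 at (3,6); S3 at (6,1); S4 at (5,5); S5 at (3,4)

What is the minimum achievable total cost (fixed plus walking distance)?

27

Open {D1, D3}: assign each demand point to its cheapest open site.
  S1→D3 1, S2→D1 3, S3→D1 5, S4→D1 2, S5→D1 5
  walking distance 16, fixed 11 → total 27.
Compare {D1, D2}: walking distance 18 + fixed 10 = 28.
Compare {D3}: walking distance 26 + fixed 4 = 30.
Compare {D1, D2, D3}: walking distance 16 + fixed 14 = 30.
All other subsets cost ≥ 28. Minimum total cost: 27.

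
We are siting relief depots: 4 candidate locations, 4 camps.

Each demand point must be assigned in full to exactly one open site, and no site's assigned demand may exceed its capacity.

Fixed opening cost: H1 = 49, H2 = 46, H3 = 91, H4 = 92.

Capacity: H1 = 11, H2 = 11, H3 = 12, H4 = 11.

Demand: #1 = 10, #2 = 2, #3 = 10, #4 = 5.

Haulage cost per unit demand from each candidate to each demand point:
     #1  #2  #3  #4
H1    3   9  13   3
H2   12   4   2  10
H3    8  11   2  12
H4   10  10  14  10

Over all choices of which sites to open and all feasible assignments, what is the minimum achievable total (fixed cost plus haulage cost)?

294

Open {H1, H2, H3}; cheapest assignment that respects the capacities:
  H1 (cap 11, load 10): #1 — cost 10×3 = 30
  H2 (cap 11, load 7): #2, #4 — cost 2×4 + 5×10 = 58
  H3 (cap 12, load 10): #3 — cost 10×2 = 20
  Shipping 108, fixed 186 → total 294.
  Any other capacity-feasible assignment to {H1, H2, H3} ships for at least 108.
Compare {H1, H2, H4}: its best feasible assignment gives total 307.
Compare {H1, H3, H4}: its best feasible assignment gives total 352.
Every other set of open sites that can feasibly serve all demand totals ≥ 307 even under its best assignment. Minimum: 294.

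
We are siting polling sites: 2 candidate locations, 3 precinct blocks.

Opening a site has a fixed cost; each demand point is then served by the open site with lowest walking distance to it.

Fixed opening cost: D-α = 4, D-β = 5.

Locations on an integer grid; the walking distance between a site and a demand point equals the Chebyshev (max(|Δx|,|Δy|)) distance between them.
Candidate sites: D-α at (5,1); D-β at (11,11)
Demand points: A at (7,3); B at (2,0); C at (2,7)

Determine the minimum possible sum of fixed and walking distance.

15

Open {D-α}: assign each demand point to its cheapest open site.
  A→D-α 2, B→D-α 3, C→D-α 6
  walking distance 11, fixed 4 → total 15.
Compare {D-α, D-β}: walking distance 11 + fixed 9 = 20.
Compare {D-β}: walking distance 28 + fixed 5 = 33.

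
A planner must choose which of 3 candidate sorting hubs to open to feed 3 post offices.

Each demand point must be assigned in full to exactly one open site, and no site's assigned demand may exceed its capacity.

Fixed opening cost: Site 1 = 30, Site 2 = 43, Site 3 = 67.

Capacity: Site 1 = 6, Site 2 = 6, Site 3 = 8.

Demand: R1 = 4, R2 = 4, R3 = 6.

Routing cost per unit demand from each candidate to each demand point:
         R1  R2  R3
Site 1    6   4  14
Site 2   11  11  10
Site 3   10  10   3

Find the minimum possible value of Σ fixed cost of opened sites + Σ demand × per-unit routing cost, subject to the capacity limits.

Open {Site 1, Site 2, Site 3}; cheapest assignment that respects the capacities:
  Site 1 (cap 6, load 4): R2 — cost 4×4 = 16
  Site 2 (cap 6, load 4): R1 — cost 4×11 = 44
  Site 3 (cap 8, load 6): R3 — cost 6×3 = 18
  Shipping 78, fixed 140 → total 218.
  Any other capacity-feasible assignment to {Site 1, Site 2, Site 3} ships for at least 78.
Compare {Site 2, Site 3}: its best feasible assignment gives total 250.
Compare {Site 1, Site 3}: its best feasible assignment gives total 261.
Every other set of open sites that can feasibly serve all demand totals ≥ 250 even under its best assignment. Minimum: 218.

218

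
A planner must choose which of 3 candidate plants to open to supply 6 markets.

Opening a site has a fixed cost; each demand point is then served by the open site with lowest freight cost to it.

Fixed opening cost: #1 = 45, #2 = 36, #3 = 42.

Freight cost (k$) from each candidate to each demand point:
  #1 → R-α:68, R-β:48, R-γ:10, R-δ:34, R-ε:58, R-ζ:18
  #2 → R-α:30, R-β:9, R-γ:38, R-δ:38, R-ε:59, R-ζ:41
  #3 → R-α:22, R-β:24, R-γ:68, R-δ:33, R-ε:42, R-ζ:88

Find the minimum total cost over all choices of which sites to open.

Open {#1, #3}: assign each demand point to its cheapest open site.
  R-α→#3 22, R-β→#3 24, R-γ→#1 10, R-δ→#3 33, R-ε→#3 42, R-ζ→#1 18
  freight cost 149, fixed 87 → total 236.
Compare {#1, #2}: freight cost 159 + fixed 81 = 240.
Compare {#2}: freight cost 215 + fixed 36 = 251.
Compare {#1, #2, #3}: freight cost 134 + fixed 123 = 257.
All other subsets cost ≥ 240. Minimum total cost: 236.

236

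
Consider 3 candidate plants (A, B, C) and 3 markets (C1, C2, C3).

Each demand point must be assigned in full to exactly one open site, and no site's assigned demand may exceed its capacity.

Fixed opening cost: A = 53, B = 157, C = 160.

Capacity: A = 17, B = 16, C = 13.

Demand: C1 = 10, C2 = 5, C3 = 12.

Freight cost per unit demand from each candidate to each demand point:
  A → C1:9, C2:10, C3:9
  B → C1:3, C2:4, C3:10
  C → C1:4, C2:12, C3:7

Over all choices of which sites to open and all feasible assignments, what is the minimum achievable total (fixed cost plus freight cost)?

Open {A, B}; cheapest assignment that respects the capacities:
  A (cap 17, load 12): C3 — cost 12×9 = 108
  B (cap 16, load 15): C1, C2 — cost 10×3 + 5×4 = 50
  Shipping 158, fixed 210 → total 368.
  Any other capacity-feasible assignment to {A, B} ships for at least 158.
Compare {A, C}: its best feasible assignment gives total 411.
Compare {B, C}: its best feasible assignment gives total 451.
Every other set of open sites that can feasibly serve all demand totals ≥ 411 even under its best assignment. Minimum: 368.

368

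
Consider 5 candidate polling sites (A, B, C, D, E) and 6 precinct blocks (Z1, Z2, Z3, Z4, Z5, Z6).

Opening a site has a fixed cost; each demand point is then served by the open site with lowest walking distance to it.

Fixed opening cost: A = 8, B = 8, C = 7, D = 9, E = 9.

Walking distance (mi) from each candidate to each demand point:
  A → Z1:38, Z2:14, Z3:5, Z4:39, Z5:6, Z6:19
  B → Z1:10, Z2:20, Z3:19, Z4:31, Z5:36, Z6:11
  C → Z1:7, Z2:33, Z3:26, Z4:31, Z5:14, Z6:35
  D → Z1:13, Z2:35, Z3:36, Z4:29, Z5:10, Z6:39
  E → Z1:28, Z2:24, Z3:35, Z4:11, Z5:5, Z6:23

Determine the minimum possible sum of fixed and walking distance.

81

Open {A, B, E}: assign each demand point to its cheapest open site.
  Z1→B 10, Z2→A 14, Z3→A 5, Z4→E 11, Z5→E 5, Z6→B 11
  walking distance 56, fixed 25 → total 81.
Compare {A, C, E}: walking distance 61 + fixed 24 = 85.
Compare {A, B, C, E}: walking distance 53 + fixed 32 = 85.
Compare {A, B, D, E}: walking distance 56 + fixed 34 = 90.
All other subsets cost ≥ 85. Minimum total cost: 81.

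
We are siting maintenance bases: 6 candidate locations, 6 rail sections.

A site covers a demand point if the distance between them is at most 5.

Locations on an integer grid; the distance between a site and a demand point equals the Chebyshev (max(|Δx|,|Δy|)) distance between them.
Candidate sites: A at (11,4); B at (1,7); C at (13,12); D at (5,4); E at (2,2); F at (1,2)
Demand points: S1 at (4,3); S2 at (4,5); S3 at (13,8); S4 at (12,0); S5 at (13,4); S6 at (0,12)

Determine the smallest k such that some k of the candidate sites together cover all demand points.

Coverage sets (demand points within 5 of each site):
  A: {S3, S4, S5}
  B: {S1, S2, S6}
  C: {S3}
  D: {S1, S2}
  E: {S1, S2}
  F: {S1, S2}
No single site covers all 6 demand points.
But {A, B} covers everything, so the minimum is 2.

2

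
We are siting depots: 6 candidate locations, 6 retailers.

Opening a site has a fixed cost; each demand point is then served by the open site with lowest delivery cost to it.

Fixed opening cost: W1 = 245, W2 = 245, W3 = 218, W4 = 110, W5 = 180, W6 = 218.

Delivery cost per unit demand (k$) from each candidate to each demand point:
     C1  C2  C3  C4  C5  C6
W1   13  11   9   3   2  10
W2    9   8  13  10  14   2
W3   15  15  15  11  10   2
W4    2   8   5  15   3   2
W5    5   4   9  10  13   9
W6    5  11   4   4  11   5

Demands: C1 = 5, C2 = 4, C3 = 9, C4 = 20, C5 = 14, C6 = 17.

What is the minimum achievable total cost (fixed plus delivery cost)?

Open {W4, W6}: assign each demand point to its cheapest open site.
  C1→W4 5×2=10, C2→W4 4×8=32, C3→W6 9×4=36, C4→W6 20×4=80, C5→W4 14×3=42, C6→W4 17×2=34
  delivery cost 234, fixed 328 → total 562.
Compare {W1, W4}: delivery cost 209 + fixed 355 = 564.
Compare {W4}: delivery cost 463 + fixed 110 = 573.
Compare {W4, W5}: delivery cost 347 + fixed 290 = 637.
All other subsets cost ≥ 564. Minimum total cost: 562.

562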